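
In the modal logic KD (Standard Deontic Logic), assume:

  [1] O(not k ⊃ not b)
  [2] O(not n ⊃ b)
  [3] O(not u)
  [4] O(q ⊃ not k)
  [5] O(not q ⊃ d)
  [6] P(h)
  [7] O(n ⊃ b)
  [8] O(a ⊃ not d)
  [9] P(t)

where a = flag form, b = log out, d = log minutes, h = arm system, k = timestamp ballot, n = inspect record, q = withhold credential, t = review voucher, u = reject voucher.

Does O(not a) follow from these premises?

Yes

Premises 7 and 2 cover both cases: O(n ⊃ b) and O(not n ⊃ b). Since n ∨ not n is a tautology, O(b) follows.
Premise 1, O(not k ⊃ not b), contraposes to O(b ⊃ k); with O(b) we get O(k).
Premise 4, O(q ⊃ not k), contraposes to O(k ⊃ not q); with O(k) we get O(not q).
With premise 5, O(not q ⊃ d), the K-axiom yields O(d).
The contrapositive of premise 8 (O(a ⊃ not d)) is O(d ⊃ not a), and O(d) is already established, so O(not a).
Premises 3, 6, 9 do not contribute to this derivation.
So O(not a) follows.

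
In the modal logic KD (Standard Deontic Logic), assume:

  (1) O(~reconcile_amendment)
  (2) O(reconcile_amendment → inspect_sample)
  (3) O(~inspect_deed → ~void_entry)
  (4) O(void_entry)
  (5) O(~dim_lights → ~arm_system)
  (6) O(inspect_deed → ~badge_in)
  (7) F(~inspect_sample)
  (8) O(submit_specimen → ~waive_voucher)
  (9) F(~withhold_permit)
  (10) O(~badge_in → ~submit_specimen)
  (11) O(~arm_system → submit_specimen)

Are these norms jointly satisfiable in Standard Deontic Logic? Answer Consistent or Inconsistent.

Premise 2 is O(reconcile_amendment → inspect_sample); even if O(inspect_sample) held, inferring O(reconcile_amendment) would be affirming the consequent — invalid.
So O(reconcile_amendment) is not derivable, and the apparent clash with O(~reconcile_amendment) does not arise.
A world satisfying every obligation exists (e.g. arm_system=true, badge_in=false, dim_lights=true, inspect_deed=true, inspect_sample=true, reconcile_amendment=false, submit_specimen=false, void_entry=true, waive_voucher=false, withhold_permit=true); no atom is both obligatory and forbidden, so the set is consistent.

Consistent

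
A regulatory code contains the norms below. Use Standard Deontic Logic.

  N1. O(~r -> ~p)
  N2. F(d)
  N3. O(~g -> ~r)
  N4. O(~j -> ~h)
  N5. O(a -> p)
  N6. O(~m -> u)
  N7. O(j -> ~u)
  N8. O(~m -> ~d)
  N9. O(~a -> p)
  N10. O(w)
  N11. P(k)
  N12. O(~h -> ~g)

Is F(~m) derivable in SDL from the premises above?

Yes

By case analysis on a: premise 5 gives O(a -> p) and premise 9 gives O(~a -> p), so O(p) either way.
The contrapositive of premise 1 (O(~r -> ~p)) is O(p -> r), and O(p) is already established, so O(r).
Premise 3, O(~g -> ~r), contraposes to O(r -> g); with O(r) we get O(g).
Premise 12 is O(~h -> ~g); contrapositively O(g -> h). Since O(g) holds, K gives O(h).
The contrapositive of premise 4 (O(~j -> ~h)) is O(h -> j), and O(h) is already established, so O(j).
With premise 7, O(j -> ~u), the K-axiom yields O(~u).
Premise 6 is O(~m -> u); contrapositively O(~u -> m). Since O(~u) holds, K gives O(m).
Premises 2, 8, 10, 11 do not contribute to this derivation.
So O(m) holds, i.e. F(~m). The claim follows.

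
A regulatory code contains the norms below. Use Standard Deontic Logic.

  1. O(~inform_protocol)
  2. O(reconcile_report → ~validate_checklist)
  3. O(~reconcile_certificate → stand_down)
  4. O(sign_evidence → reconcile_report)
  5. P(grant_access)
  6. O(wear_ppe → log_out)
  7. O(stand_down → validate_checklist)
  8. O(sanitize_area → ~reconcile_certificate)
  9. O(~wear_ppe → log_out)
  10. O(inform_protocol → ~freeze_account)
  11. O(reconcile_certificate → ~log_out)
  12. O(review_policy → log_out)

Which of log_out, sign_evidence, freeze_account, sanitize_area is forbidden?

Premises 6 and 9 are O(wear_ppe → log_out) and O(~wear_ppe → log_out); every ideal world satisfies wear_ppe or ~wear_ppe, so in either case log_out holds — hence O(log_out).
Premise 11 is O(reconcile_certificate → ~log_out); contrapositively O(log_out → ~reconcile_certificate). Since O(log_out) holds, K gives O(~reconcile_certificate).
Premise 3 is O(~reconcile_certificate → stand_down); since O(~reconcile_certificate), deontic closure gives O(stand_down).
Premise 7 is O(stand_down → validate_checklist); since O(stand_down), deontic closure gives O(validate_checklist).
Premise 2 is O(reconcile_report → ~validate_checklist); contrapositively O(validate_checklist → ~reconcile_report). Since O(validate_checklist) holds, K gives O(~reconcile_report).
Premise 4 is O(sign_evidence → reconcile_report); contrapositively O(~reconcile_report → ~sign_evidence). Since O(~reconcile_report) holds, K gives O(~sign_evidence).
So O(~sign_evidence) holds, i.e. sign_evidence is forbidden. None of the other listed options is forbidden under the premises.

sign_evidence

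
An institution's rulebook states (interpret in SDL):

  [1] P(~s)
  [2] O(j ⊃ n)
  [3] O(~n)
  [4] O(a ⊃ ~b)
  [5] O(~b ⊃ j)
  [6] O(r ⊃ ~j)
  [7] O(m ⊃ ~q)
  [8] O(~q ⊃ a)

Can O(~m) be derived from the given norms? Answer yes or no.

Yes

Premise 3 gives O(~n).
The contrapositive of premise 2 (O(j ⊃ n)) is O(~n ⊃ ~j), and O(~n) is already established, so O(~j).
Premise 5, O(~b ⊃ j), contraposes to O(~j ⊃ b); with O(~j) we get O(b).
The contrapositive of premise 4 (O(a ⊃ ~b)) is O(b ⊃ ~a), and O(b) is already established, so O(~a).
The contrapositive of premise 8 (O(~q ⊃ a)) is O(~a ⊃ q), and O(~a) is already established, so O(q).
The contrapositive of premise 7 (O(m ⊃ ~q)) is O(q ⊃ ~m), and O(q) is already established, so O(~m).
Premises 1, 6 do not contribute to this derivation.
So O(~m) follows.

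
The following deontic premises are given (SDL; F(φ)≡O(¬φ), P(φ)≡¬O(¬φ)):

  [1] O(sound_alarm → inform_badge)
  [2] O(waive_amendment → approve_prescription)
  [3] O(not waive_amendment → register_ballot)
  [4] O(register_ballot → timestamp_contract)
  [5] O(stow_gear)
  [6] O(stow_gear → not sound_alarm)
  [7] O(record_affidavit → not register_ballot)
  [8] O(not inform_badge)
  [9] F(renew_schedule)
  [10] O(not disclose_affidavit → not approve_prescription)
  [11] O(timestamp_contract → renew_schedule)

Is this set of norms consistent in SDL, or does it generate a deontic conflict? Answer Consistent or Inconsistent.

Premise 1 is O(sound_alarm → inform_badge), but O(sound_alarm) is not derivable from the premises, so it does not yield O(inform_badge).
So O(inform_badge) is not derivable, and the apparent clash with O(not inform_badge) does not arise.
A world satisfying every obligation exists (e.g. approve_prescription=true, disclose_affidavit=true, inform_badge=false, record_affidavit=false, register_ballot=false, renew_schedule=false, sound_alarm=false, stow_gear=true, timestamp_contract=false, waive_amendment=true); no atom is both obligatory and forbidden, so the set is consistent.

Consistent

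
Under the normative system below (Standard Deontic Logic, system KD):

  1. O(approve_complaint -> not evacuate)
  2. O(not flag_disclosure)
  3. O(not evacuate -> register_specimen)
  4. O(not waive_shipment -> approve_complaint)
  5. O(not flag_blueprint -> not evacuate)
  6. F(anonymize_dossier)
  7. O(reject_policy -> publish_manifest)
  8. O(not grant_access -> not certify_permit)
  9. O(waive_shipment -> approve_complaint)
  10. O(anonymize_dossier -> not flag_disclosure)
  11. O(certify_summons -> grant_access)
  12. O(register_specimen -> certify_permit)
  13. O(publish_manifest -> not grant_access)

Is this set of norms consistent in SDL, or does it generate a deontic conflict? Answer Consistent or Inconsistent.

Premise 10 is O(anonymize_dossier -> not flag_disclosure); even if O(not flag_disclosure) held, inferring O(anonymize_dossier) would be affirming the consequent — invalid.
So O(anonymize_dossier) is not derivable, and the apparent clash with O(not anonymize_dossier) does not arise.
A world satisfying every obligation exists (e.g. anonymize_dossier=false, approve_complaint=true, certify_permit=true, certify_summons=false, evacuate=false, flag_blueprint=false, flag_disclosure=false, grant_access=true, publish_manifest=false, register_specimen=true, reject_policy=false, waive_shipment=false); no atom is both obligatory and forbidden, so the set is consistent.

Consistent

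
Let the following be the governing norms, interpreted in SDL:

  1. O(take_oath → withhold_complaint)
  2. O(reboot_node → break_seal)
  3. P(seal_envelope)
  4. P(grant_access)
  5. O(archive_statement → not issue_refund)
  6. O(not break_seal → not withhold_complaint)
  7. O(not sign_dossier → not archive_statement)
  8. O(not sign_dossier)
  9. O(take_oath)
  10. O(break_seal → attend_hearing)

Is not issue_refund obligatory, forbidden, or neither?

Premise 5 is O(archive_statement → not issue_refund), but O(archive_statement) is not derivable from the premises, so it does not yield O(not issue_refund).
No premise or chain of K-axiom applications forces O(not issue_refund), and none forces O(issue_refund). So not issue_refund is neither obligatory nor forbidden under these norms.

Neither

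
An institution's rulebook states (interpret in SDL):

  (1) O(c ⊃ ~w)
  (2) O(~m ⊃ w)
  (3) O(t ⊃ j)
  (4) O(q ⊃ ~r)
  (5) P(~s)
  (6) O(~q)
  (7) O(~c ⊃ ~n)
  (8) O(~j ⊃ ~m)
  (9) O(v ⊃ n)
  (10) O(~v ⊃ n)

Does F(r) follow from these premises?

No

Premise 4 is O(q ⊃ ~r), but O(q) is not derivable from the premises, so it does not yield O(~r).
No other premise forces O(~r). An ideal world satisfying every premise can still have r true, so F(r) is not derivable.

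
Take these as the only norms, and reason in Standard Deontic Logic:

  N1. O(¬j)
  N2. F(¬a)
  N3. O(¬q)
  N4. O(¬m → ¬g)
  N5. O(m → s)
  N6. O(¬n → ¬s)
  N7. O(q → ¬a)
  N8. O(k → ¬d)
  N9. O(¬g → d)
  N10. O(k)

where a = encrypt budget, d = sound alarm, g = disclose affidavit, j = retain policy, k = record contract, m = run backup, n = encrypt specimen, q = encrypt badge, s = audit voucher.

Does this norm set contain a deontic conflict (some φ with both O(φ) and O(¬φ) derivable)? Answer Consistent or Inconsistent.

Premise 7 is O(q → ¬a), but O(q) is not derivable from the premises, so it does not yield O(¬a).
So O(¬a) is not derivable, and the apparent clash with O(a) does not arise.
A world satisfying every obligation exists (e.g. a=true, d=false, g=true, j=false, k=true, m=true, n=true, q=false, s=true); no atom is both obligatory and forbidden, so the set is consistent.

Consistent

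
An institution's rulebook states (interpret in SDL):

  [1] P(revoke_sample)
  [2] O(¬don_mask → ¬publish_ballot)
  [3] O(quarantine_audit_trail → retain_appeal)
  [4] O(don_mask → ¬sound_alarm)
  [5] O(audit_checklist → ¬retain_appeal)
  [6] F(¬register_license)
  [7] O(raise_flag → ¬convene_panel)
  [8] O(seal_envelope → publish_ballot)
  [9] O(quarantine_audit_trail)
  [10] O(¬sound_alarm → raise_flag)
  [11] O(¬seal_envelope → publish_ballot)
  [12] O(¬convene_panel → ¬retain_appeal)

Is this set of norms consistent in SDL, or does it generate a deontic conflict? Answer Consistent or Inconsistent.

Premises 8 and 11 cover both cases: O(seal_envelope → publish_ballot) and O(¬seal_envelope → publish_ballot). Since seal_envelope ∨ ¬seal_envelope is a tautology, O(publish_ballot) follows.
Premise 2, O(¬don_mask → ¬publish_ballot), contraposes to O(publish_ballot → don_mask); with O(publish_ballot) we get O(don_mask).
Premise 4 is O(don_mask → ¬sound_alarm); since O(don_mask), deontic closure gives O(¬sound_alarm).
Premise 10 is O(¬sound_alarm → raise_flag); since O(¬sound_alarm), deontic closure gives O(raise_flag).
Applying K to premise 7 (O(raise_flag → ¬convene_panel)) and O(raise_flag) yields O(¬convene_panel).
With premise 12, O(¬convene_panel → ¬retain_appeal), the K-axiom yields O(¬retain_appeal).
Premise 3 is O(quarantine_audit_trail → retain_appeal); contrapositively O(¬retain_appeal → ¬quarantine_audit_trail). Since O(¬retain_appeal) holds, K gives O(¬quarantine_audit_trail).
However, premise 9 gives O(quarantine_audit_trail).
We now have both O(¬quarantine_audit_trail) and O(quarantine_audit_trail) — quarantine_audit_trail is simultaneously obligatory and forbidden, violating the D-axiom.

Inconsistent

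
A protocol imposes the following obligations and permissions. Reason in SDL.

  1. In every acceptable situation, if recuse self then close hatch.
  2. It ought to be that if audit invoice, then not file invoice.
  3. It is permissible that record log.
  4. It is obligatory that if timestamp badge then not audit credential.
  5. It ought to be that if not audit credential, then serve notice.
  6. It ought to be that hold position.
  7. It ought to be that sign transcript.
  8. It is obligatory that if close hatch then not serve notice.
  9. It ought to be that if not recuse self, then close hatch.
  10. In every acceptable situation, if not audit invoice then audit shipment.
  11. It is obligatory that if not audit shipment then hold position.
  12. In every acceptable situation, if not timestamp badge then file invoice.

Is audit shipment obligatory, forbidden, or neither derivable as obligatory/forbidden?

Obligatory

By case analysis on ¬recuse_self: premise 9 gives O(¬recuse_self → close_hatch) and premise 1 gives O(recuse_self → close_hatch), so O(close_hatch) either way.
Applying K to premise 8 (O(close_hatch → ¬serve_notice)) and O(close_hatch) yields O(¬serve_notice).
The contrapositive of premise 5 (O(¬audit_credential → serve_notice)) is O(¬serve_notice → audit_credential), and O(¬serve_notice) is already established, so O(audit_credential).
The contrapositive of premise 4 (O(timestamp_badge → ¬audit_credential)) is O(audit_credential → ¬timestamp_badge), and O(audit_credential) is already established, so O(¬timestamp_badge).
From O(¬timestamp_badge) and premise 12, O(¬timestamp_badge → file_invoice), we obtain O(file_invoice).
Premise 2 is O(audit_invoice → ¬file_invoice); contrapositively O(file_invoice → ¬audit_invoice). Since O(file_invoice) holds, K gives O(¬audit_invoice).
Applying K to premise 10 (O(¬audit_invoice → audit_shipment)) and O(¬audit_invoice) yields O(audit_shipment).
Premises 3, 6, 7, 11 do not contribute to this derivation.
Hence audit_shipment is obligatory.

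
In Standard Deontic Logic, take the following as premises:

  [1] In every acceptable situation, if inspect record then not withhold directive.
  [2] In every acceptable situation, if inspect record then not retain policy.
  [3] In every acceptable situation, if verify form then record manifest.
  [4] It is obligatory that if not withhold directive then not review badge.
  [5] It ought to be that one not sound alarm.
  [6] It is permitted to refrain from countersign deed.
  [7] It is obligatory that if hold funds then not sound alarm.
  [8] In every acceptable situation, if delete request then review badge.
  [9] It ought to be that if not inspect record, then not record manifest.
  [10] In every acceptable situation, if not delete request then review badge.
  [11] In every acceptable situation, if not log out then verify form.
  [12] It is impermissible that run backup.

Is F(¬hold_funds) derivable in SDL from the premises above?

No

Premise 7 is O(hold_funds → ¬sound_alarm); even if O(¬sound_alarm) held, inferring O(hold_funds) would be affirming the consequent — invalid.
No other premise forces O(hold_funds). An ideal world satisfying every premise can still have ¬hold_funds true, so F(¬hold_funds) is not derivable.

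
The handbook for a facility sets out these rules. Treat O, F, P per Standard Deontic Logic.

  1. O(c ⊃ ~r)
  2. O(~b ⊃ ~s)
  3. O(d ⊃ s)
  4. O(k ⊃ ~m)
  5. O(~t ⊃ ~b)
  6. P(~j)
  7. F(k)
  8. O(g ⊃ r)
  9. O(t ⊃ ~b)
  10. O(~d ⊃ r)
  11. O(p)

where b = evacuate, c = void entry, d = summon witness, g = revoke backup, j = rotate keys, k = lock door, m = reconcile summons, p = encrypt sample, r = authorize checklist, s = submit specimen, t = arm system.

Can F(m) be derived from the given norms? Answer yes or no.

Premise 4 is O(k ⊃ ~m), but O(k) is not derivable from the premises, so it does not yield O(~m).
No other premise forces O(~m). An ideal world satisfying every premise can still have m true, so F(m) is not derivable.

No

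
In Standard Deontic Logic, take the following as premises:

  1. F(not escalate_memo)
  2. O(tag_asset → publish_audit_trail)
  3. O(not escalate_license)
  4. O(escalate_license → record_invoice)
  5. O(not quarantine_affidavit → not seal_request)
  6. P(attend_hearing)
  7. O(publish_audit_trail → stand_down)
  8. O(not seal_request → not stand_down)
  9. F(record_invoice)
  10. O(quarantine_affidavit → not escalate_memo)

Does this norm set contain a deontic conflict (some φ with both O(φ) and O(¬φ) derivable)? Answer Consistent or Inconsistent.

Premise 4 is O(escalate_license → record_invoice), but O(escalate_license) is not derivable from the premises, so it does not yield O(record_invoice).
So O(record_invoice) is not derivable, and the apparent clash with O(not record_invoice) does not arise.
A world satisfying every obligation exists (e.g. attend_hearing=false, escalate_license=false, escalate_memo=true, publish_audit_trail=false, quarantine_affidavit=false, record_invoice=false, seal_request=false, stand_down=false, tag_asset=false); no atom is both obligatory and forbidden, so the set is consistent.

Consistent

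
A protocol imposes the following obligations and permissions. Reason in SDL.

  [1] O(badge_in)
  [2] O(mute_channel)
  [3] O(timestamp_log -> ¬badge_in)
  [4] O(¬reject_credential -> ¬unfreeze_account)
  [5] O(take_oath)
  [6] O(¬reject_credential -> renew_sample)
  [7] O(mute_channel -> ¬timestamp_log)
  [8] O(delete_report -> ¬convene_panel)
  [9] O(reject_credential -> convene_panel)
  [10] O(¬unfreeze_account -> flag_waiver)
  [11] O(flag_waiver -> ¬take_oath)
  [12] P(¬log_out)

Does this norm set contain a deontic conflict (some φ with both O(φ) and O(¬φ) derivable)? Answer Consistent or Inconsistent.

Premise 3 is O(timestamp_log -> ¬badge_in), but O(timestamp_log) is not derivable from the premises, so it does not yield O(¬badge_in).
So O(¬badge_in) is not derivable, and the apparent clash with O(badge_in) does not arise.
A world satisfying every obligation exists (e.g. badge_in=true, convene_panel=true, delete_report=false, flag_waiver=false, log_out=false, mute_channel=true, reject_credential=true, renew_sample=false, take_oath=true, timestamp_log=false, unfreeze_account=true); no atom is both obligatory and forbidden, so the set is consistent.

Consistent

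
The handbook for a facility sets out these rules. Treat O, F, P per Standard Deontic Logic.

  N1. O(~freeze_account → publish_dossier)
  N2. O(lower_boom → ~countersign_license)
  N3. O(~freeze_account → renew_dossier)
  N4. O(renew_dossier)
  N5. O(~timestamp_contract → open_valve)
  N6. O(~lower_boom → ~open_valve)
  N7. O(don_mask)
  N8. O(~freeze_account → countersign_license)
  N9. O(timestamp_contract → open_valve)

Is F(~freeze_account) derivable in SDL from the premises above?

Yes

Premises 5 and 9 cover both cases: O(~timestamp_contract → open_valve) and O(timestamp_contract → open_valve). Since ~timestamp_contract ∨ timestamp_contract is a tautology, O(open_valve) follows.
The contrapositive of premise 6 (O(~lower_boom → ~open_valve)) is O(open_valve → lower_boom), and O(open_valve) is already established, so O(lower_boom).
With premise 2, O(lower_boom → ~countersign_license), the K-axiom yields O(~countersign_license).
The contrapositive of premise 8 (O(~freeze_account → countersign_license)) is O(~countersign_license → freeze_account), and O(~countersign_license) is already established, so O(freeze_account).
Premises 1, 3, 4, 7 do not contribute to this derivation.
So O(freeze_account) holds, i.e. F(~freeze_account). The claim follows.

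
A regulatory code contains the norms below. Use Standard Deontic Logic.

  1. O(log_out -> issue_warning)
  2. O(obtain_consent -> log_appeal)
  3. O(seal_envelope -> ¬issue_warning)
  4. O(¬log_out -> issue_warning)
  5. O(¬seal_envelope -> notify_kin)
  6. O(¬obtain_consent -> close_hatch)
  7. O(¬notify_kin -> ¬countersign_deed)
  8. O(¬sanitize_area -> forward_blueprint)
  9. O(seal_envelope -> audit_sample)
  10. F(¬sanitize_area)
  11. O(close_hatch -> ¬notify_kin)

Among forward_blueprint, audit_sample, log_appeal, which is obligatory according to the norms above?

By case analysis on ¬log_out: premise 4 gives O(¬log_out -> issue_warning) and premise 1 gives O(log_out -> issue_warning), so O(issue_warning) either way.
Premise 3 is O(seal_envelope -> ¬issue_warning); contrapositively O(issue_warning -> ¬seal_envelope). Since O(issue_warning) holds, K gives O(¬seal_envelope).
Applying K to premise 5 (O(¬seal_envelope -> notify_kin)) and O(¬seal_envelope) yields O(notify_kin).
Premise 11, O(close_hatch -> ¬notify_kin), contraposes to O(notify_kin -> ¬close_hatch); with O(notify_kin) we get O(¬close_hatch).
The contrapositive of premise 6 (O(¬obtain_consent -> close_hatch)) is O(¬close_hatch -> obtain_consent), and O(¬close_hatch) is already established, so O(obtain_consent).
Premise 2 is O(obtain_consent -> log_appeal); since O(obtain_consent), deontic closure gives O(log_appeal).
So O(log_appeal) holds — log_appeal is obligatory. None of the other listed options is made obligatory by any chain of premises.

log_appeal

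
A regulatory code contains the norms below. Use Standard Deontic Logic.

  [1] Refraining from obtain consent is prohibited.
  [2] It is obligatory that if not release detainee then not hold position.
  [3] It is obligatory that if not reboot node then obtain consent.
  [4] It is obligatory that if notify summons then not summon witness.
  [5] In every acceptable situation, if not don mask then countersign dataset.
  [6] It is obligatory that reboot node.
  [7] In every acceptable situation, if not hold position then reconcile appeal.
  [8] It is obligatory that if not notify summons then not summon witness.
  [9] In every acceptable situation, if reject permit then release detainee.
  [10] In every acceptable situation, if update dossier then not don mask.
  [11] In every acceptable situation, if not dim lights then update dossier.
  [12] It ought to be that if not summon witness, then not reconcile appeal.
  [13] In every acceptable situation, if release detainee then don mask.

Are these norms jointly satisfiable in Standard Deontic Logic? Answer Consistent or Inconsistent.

Consistent

Premise 3 is O(¬reboot_node → obtain_consent); even if O(obtain_consent) held, inferring O(¬reboot_node) would be affirming the consequent — invalid.
So O(¬reboot_node) is not derivable, and the apparent clash with O(reboot_node) does not arise.
A world satisfying every obligation exists (e.g. countersign_dataset=false, dim_lights=true, don_mask=true, hold_position=true, notify_summons=false, obtain_consent=true, reboot_node=true, reconcile_appeal=false, reject_permit=false, release_detainee=true, summon_witness=false, update_dossier=false); no atom is both obligatory and forbidden, so the set is consistent.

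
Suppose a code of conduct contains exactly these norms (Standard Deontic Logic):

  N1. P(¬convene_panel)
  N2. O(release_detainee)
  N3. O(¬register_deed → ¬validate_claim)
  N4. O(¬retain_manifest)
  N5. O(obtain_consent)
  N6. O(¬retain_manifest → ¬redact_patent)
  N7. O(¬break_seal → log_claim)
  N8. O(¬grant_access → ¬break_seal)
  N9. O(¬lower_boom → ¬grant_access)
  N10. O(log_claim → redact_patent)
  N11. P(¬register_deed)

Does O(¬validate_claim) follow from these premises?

No

Premise 3 is O(¬register_deed → ¬validate_claim), but O(¬register_deed) is not derivable from the premises (the permission P(¬register_deed) asserts only ¬O(register_deed), not O(¬register_deed)), so it does not yield O(¬validate_claim).
No other premise forces O(¬validate_claim). An ideal world satisfying every premise can still have ¬validate_claim false, so O(¬validate_claim) is not derivable.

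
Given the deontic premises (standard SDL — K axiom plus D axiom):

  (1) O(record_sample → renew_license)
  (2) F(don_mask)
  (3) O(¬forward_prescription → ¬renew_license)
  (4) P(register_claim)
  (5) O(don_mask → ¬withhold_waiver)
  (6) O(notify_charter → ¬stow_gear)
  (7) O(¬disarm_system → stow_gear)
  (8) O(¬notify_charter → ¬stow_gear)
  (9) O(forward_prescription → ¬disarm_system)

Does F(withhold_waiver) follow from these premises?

No

Premise 5 is O(don_mask → ¬withhold_waiver), but O(don_mask) is not derivable from the premises, so it does not yield O(¬withhold_waiver).
No other premise forces O(¬withhold_waiver). An ideal world satisfying every premise can still have withhold_waiver true, so F(withhold_waiver) is not derivable.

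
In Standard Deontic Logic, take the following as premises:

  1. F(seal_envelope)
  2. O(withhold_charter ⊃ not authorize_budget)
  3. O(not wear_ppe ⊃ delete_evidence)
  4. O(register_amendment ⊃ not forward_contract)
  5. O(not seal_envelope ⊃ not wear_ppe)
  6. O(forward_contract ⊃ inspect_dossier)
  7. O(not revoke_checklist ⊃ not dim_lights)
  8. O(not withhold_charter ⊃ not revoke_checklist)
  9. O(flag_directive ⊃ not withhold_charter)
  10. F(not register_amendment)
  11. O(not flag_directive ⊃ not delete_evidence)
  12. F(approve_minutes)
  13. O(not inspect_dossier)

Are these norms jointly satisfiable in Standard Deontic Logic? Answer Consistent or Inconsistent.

Premise 6 is O(forward_contract ⊃ inspect_dossier), but O(forward_contract) is not derivable from the premises, so it does not yield O(inspect_dossier).
So O(inspect_dossier) is not derivable, and the apparent clash with O(not inspect_dossier) does not arise.
A world satisfying every obligation exists (e.g. approve_minutes=false, authorize_budget=false, delete_evidence=true, dim_lights=false, flag_directive=true, forward_contract=false, inspect_dossier=false, register_amendment=true, revoke_checklist=false, seal_envelope=false, wear_ppe=false, withhold_charter=false); no atom is both obligatory and forbidden, so the set is consistent.

Consistent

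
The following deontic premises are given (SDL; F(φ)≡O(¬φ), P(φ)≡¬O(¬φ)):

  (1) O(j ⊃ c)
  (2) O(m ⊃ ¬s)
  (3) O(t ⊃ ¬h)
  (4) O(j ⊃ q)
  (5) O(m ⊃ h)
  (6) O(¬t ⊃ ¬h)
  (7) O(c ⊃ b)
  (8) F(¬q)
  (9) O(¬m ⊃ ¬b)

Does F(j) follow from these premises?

Yes

Premises 3 and 6 cover both cases: O(t ⊃ ¬h) and O(¬t ⊃ ¬h). Since t ∨ ¬t is a tautology, O(¬h) follows.
Premise 5, O(m ⊃ h), contraposes to O(¬h ⊃ ¬m); with O(¬h) we get O(¬m).
With premise 9, O(¬m ⊃ ¬b), the K-axiom yields O(¬b).
The contrapositive of premise 7 (O(c ⊃ b)) is O(¬b ⊃ ¬c), and O(¬b) is already established, so O(¬c).
Premise 1, O(j ⊃ c), contraposes to O(¬c ⊃ ¬j); with O(¬c) we get O(¬j).
Premises 2, 4, 8 do not contribute to this derivation.
So O(¬j) holds, i.e. F(j). The claim follows.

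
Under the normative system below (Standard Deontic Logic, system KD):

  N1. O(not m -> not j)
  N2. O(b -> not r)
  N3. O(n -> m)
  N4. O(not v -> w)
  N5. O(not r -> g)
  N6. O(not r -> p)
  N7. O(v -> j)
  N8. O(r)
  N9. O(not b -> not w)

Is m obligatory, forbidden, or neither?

Premise 8 gives O(r).
Premise 2 is O(b -> not r); contrapositively O(r -> not b). Since O(r) holds, K gives O(not b).
From O(not b) and premise 9, O(not b -> not w), we obtain O(not w).
Premise 4, O(not v -> w), contraposes to O(not w -> v); with O(not w) we get O(v).
Premise 7 is O(v -> j); since O(v), deontic closure gives O(j).
The contrapositive of premise 1 (O(not m -> not j)) is O(j -> m), and O(j) is already established, so O(m).
Premises 3, 5, 6 do not contribute to this derivation.
Hence m is obligatory.

Obligatory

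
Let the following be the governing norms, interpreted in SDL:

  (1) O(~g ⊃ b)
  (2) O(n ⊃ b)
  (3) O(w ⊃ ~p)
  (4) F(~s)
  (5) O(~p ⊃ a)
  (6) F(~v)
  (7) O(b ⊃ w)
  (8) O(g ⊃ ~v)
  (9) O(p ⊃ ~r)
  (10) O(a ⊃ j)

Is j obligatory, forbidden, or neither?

Premise 6, F(~v), is equivalent to O(v).
Premise 8 is O(g ⊃ ~v); contrapositively O(v ⊃ ~g). Since O(v) holds, K gives O(~g).
Premise 1 is O(~g ⊃ b); since O(~g), deontic closure gives O(b).
Applying K to premise 7 (O(b ⊃ w)) and O(b) yields O(w).
Premise 3 is O(w ⊃ ~p); since O(w), deontic closure gives O(~p).
Premise 5 is O(~p ⊃ a); since O(~p), deontic closure gives O(a).
With premise 10, O(a ⊃ j), the K-axiom yields O(j).
Premises 2, 4, 9 do not contribute to this derivation.
Hence j is obligatory.

Obligatory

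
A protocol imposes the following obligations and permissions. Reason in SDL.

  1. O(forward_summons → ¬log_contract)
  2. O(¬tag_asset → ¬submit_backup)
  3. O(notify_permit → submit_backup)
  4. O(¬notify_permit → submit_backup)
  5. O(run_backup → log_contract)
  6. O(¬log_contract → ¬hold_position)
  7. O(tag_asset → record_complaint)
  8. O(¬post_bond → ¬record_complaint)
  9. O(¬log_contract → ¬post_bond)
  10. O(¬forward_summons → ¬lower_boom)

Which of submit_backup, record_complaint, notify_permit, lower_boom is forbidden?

By case analysis on ¬notify_permit: premise 4 gives O(¬notify_permit → submit_backup) and premise 3 gives O(notify_permit → submit_backup), so O(submit_backup) either way.
The contrapositive of premise 2 (O(¬tag_asset → ¬submit_backup)) is O(submit_backup → tag_asset), and O(submit_backup) is already established, so O(tag_asset).
With premise 7, O(tag_asset → record_complaint), the K-axiom yields O(record_complaint).
Premise 8 is O(¬post_bond → ¬record_complaint); contrapositively O(record_complaint → post_bond). Since O(record_complaint) holds, K gives O(post_bond).
Premise 9, O(¬log_contract → ¬post_bond), contraposes to O(post_bond → log_contract); with O(post_bond) we get O(log_contract).
The contrapositive of premise 1 (O(forward_summons → ¬log_contract)) is O(log_contract → ¬forward_summons), and O(log_contract) is already established, so O(¬forward_summons).
Applying K to premise 10 (O(¬forward_summons → ¬lower_boom)) and O(¬forward_summons) yields O(¬lower_boom).
So O(¬lower_boom) holds, i.e. lower_boom is forbidden. None of the other listed options is forbidden under the premises.

lower_boom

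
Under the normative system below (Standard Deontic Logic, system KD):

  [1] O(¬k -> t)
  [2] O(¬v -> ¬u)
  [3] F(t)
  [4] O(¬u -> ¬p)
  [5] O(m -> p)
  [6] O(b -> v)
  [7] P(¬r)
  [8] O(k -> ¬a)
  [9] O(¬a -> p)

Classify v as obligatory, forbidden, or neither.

Premise 3 is F(t), i.e. O(¬t).
Premise 1 is O(¬k -> t); contrapositively O(¬t -> k). Since O(¬t) holds, K gives O(k).
Premise 8 is O(k -> ¬a); since O(k), deontic closure gives O(¬a).
Applying K to premise 9 (O(¬a -> p)) and O(¬a) yields O(p).
The contrapositive of premise 4 (O(¬u -> ¬p)) is O(p -> u), and O(p) is already established, so O(u).
Premise 2 is O(¬v -> ¬u); contrapositively O(u -> v). Since O(u) holds, K gives O(v).
Premises 5, 6, 7 do not contribute to this derivation.
Hence v is obligatory.

Obligatory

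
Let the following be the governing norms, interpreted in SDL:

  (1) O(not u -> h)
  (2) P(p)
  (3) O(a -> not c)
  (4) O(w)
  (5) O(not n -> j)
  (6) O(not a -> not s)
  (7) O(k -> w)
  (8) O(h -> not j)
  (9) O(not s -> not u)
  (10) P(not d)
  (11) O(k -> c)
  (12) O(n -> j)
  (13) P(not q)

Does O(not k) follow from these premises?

Premises 5 and 12 cover both cases: O(not n -> j) and O(n -> j). Since not n ∨ n is a tautology, O(j) follows.
Premise 8, O(h -> not j), contraposes to O(j -> not h); with O(j) we get O(not h).
Premise 1, O(not u -> h), contraposes to O(not h -> u); with O(not h) we get O(u).
Premise 9 is O(not s -> not u); contrapositively O(u -> s). Since O(u) holds, K gives O(s).
The contrapositive of premise 6 (O(not a -> not s)) is O(s -> a), and O(s) is already established, so O(a).
From O(a) and premise 3, O(a -> not c), we obtain O(not c).
Premise 11, O(k -> c), contraposes to O(not c -> not k); with O(not c) we get O(not k).
Premises 2, 4, 7, 10, 13 do not contribute to this derivation.
So O(not k) follows.

Yes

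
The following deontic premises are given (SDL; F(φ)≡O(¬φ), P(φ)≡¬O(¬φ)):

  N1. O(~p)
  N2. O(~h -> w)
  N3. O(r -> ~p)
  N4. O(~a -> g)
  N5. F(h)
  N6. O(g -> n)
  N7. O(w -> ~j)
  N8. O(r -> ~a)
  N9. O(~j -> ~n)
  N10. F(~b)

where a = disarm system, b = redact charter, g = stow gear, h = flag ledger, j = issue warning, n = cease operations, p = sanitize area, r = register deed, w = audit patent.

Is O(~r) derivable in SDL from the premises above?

Premise 5 is F(h), i.e. O(~h).
Premise 2 is O(~h -> w); since O(~h), deontic closure gives O(w).
From O(w) and premise 7, O(w -> ~j), we obtain O(~j).
With premise 9, O(~j -> ~n), the K-axiom yields O(~n).
Premise 6 is O(g -> n); contrapositively O(~n -> ~g). Since O(~n) holds, K gives O(~g).
Premise 4, O(~a -> g), contraposes to O(~g -> a); with O(~g) we get O(a).
Premise 8 is O(r -> ~a); contrapositively O(a -> ~r). Since O(a) holds, K gives O(~r).
Premises 1, 3, 10 do not contribute to this derivation.
So O(~r) follows.

Yes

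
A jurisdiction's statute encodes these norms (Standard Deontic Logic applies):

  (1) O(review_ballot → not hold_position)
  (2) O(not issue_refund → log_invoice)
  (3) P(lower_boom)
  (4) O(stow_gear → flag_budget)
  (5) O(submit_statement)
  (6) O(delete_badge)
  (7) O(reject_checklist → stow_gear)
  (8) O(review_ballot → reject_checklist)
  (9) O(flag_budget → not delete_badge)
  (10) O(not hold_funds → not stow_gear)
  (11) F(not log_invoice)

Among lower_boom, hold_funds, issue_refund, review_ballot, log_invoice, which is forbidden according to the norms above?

Premise 6 states O(delete_badge) outright.
The contrapositive of premise 9 (O(flag_budget → not delete_badge)) is O(delete_badge → not flag_budget), and O(delete_badge) is already established, so O(not flag_budget).
The contrapositive of premise 4 (O(stow_gear → flag_budget)) is O(not flag_budget → not stow_gear), and O(not flag_budget) is already established, so O(not stow_gear).
The contrapositive of premise 7 (O(reject_checklist → stow_gear)) is O(not stow_gear → not reject_checklist), and O(not stow_gear) is already established, so O(not reject_checklist).
Premise 8 is O(review_ballot → reject_checklist); contrapositively O(not reject_checklist → not review_ballot). Since O(not reject_checklist) holds, K gives O(not review_ballot).
So O(not review_ballot) holds, i.e. review_ballot is forbidden. None of the other listed options is forbidden under the premises.

review_ballot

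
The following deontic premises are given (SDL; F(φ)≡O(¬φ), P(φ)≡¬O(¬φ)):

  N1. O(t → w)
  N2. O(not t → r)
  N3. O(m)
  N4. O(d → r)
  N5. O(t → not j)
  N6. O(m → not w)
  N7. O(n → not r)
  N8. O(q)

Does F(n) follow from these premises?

From premise 3 we have O(m).
From O(m) and premise 6, O(m → not w), we obtain O(not w).
Premise 1, O(t → w), contraposes to O(not w → not t); with O(not w) we get O(not t).
From O(not t) and premise 2, O(not t → r), we obtain O(r).
Premise 7 is O(n → not r); contrapositively O(r → not n). Since O(r) holds, K gives O(not n).
Premises 4, 5, 8 do not contribute to this derivation.
So O(not n) holds, i.e. F(n). The claim follows.

Yes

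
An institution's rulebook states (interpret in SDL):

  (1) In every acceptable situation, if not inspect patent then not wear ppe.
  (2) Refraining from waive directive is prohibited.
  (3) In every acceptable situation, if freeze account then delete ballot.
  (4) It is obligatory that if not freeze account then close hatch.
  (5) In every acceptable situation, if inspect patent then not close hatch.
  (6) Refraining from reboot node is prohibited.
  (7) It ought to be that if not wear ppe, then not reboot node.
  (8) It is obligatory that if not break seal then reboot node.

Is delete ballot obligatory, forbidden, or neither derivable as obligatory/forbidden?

F(¬reboot_node) at premise 6 means O(reboot_node).
Premise 7, O(¬wear_ppe → ¬reboot_node), contraposes to O(reboot_node → wear_ppe); with O(reboot_node) we get O(wear_ppe).
Premise 1, O(¬inspect_patent → ¬wear_ppe), contraposes to O(wear_ppe → inspect_patent); with O(wear_ppe) we get O(inspect_patent).
From O(inspect_patent) and premise 5, O(inspect_patent → ¬close_hatch), we obtain O(¬close_hatch).
The contrapositive of premise 4 (O(¬freeze_account → close_hatch)) is O(¬close_hatch → freeze_account), and O(¬close_hatch) is already established, so O(freeze_account).
With premise 3, O(freeze_account → delete_ballot), the K-axiom yields O(delete_ballot).
Premises 2, 8 do not contribute to this derivation.
Hence delete_ballot is obligatory.

Obligatory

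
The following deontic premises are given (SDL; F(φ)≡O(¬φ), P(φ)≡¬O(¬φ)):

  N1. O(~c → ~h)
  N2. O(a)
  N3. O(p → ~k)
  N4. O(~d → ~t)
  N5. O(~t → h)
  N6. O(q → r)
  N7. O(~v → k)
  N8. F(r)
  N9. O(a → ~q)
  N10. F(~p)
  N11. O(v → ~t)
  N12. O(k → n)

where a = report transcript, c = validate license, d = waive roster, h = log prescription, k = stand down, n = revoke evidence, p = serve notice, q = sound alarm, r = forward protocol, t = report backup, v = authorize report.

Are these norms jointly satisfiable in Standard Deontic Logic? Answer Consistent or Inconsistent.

Consistent

Premise 6 is O(q → r), but O(q) is not derivable from the premises, so it does not yield O(r).
So O(r) is not derivable, and the apparent clash with O(~r) does not arise.
A world satisfying every obligation exists (e.g. a=true, c=true, d=false, h=true, k=false, n=false, p=true, q=false, r=false, t=false, v=true); no atom is both obligatory and forbidden, so the set is consistent.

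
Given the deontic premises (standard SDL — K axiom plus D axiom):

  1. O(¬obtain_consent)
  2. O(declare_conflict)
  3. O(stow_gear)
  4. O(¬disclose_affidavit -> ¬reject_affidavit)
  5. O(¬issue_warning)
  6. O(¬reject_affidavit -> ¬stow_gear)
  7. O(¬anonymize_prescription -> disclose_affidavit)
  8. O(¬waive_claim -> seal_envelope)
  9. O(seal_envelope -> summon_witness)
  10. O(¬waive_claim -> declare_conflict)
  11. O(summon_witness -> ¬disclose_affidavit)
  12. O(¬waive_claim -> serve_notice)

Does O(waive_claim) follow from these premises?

Yes

Premise 3 states O(stow_gear) outright.
Premise 6, O(¬reject_affidavit -> ¬stow_gear), contraposes to O(stow_gear -> reject_affidavit); with O(stow_gear) we get O(reject_affidavit).
Premise 4 is O(¬disclose_affidavit -> ¬reject_affidavit); contrapositively O(reject_affidavit -> disclose_affidavit). Since O(reject_affidavit) holds, K gives O(disclose_affidavit).
Premise 11 is O(summon_witness -> ¬disclose_affidavit); contrapositively O(disclose_affidavit -> ¬summon_witness). Since O(disclose_affidavit) holds, K gives O(¬summon_witness).
Premise 9, O(seal_envelope -> summon_witness), contraposes to O(¬summon_witness -> ¬seal_envelope); with O(¬summon_witness) we get O(¬seal_envelope).
The contrapositive of premise 8 (O(¬waive_claim -> seal_envelope)) is O(¬seal_envelope -> waive_claim), and O(¬seal_envelope) is already established, so O(waive_claim).
Premises 1, 2, 5, 7, 10, 12 do not contribute to this derivation.
So O(waive_claim) follows.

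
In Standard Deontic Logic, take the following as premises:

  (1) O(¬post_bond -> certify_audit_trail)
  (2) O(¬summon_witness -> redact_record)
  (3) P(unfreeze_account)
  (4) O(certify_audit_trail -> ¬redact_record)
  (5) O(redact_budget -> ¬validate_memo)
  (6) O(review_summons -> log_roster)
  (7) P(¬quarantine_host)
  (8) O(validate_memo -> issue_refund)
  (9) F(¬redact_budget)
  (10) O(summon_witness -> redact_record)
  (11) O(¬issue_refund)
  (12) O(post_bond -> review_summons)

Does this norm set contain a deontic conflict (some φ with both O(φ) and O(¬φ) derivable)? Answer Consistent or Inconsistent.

Consistent

Premise 8 is O(validate_memo -> issue_refund), but O(validate_memo) is not derivable from the premises, so it does not yield O(issue_refund).
So O(issue_refund) is not derivable, and the apparent clash with O(¬issue_refund) does not arise.
A world satisfying every obligation exists (e.g. certify_audit_trail=false, issue_refund=false, log_roster=true, post_bond=true, quarantine_host=false, redact_budget=true, redact_record=true, review_summons=true, summon_witness=false, unfreeze_account=false, validate_memo=false); no atom is both obligatory and forbidden, so the set is consistent.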